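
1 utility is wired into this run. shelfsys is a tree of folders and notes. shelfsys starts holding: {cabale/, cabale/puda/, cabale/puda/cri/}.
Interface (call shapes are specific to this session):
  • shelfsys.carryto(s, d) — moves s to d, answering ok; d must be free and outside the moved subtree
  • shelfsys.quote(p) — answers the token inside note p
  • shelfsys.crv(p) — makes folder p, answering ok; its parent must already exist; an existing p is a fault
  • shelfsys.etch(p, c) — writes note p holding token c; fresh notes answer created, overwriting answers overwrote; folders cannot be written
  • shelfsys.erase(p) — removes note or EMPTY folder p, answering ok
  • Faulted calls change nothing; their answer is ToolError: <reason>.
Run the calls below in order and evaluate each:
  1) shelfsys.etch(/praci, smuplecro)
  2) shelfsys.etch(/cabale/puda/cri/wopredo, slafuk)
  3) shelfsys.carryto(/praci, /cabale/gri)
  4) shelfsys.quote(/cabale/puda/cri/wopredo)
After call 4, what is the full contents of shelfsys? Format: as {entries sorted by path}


Answer: {cabale/, cabale/gri=smuplecro, cabale/puda/, cabale/puda/cri/, cabale/puda/cri/wopredo=slafuk}

Derivation:
>>> shelfsys.etch p→/praci c→smuplecro
  created
>>> shelfsys.etch p→/cabale/puda/cri/wopredo c→slafuk
  created
>>> shelfsys.carryto s→/praci d→/cabale/gri
  ok
>>> shelfsys.quote p→/cabale/puda/cri/wopredo
  slafuk


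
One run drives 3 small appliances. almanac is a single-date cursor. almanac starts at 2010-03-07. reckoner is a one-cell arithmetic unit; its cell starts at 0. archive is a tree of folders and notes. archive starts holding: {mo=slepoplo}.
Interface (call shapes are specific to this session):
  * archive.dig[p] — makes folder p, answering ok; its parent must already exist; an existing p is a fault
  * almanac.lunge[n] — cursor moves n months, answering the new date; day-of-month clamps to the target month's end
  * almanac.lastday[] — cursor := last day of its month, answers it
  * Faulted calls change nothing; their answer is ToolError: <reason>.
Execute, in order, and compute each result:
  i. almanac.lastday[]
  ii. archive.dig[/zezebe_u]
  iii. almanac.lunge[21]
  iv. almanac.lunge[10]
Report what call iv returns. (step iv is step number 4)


==> almanac.lastday()
<== 2010-03-31
==> archive.dig(p→/zezebe_u)
<== ok
==> almanac.lunge(n→21)
<== 2011-12-31
==> almanac.lunge(n→10)
<== 2012-10-31

Answer: 2012-10-31


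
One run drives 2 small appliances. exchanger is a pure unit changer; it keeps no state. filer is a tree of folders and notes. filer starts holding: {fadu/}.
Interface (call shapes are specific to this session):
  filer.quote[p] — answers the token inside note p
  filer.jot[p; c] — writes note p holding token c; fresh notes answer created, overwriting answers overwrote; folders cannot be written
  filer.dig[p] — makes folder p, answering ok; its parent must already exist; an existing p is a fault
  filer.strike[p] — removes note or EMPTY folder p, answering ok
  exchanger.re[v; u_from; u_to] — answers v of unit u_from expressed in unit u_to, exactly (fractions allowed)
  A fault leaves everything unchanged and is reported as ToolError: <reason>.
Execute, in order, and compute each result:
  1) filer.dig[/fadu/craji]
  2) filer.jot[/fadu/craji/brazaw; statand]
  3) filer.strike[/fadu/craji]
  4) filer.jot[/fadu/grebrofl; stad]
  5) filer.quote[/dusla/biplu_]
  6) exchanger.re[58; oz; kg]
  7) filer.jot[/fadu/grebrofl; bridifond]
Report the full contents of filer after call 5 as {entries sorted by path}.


Answer: {fadu/, fadu/craji/, fadu/craji/brazaw=statand, fadu/grebrofl=stad}

Derivation:
Act: filer.dig[p: /fadu/craji]
Obs: ok
Act: filer.jot[p: /fadu/craji/brazaw; c: statand]
Obs: created
Act: filer.strike[p: /fadu/craji]
Obs: ToolError: not empty
Act: filer.jot[p: /fadu/grebrofl; c: stad]
Obs: created
Act: filer.quote[p: /dusla/biplu_]
Obs: ToolError: not found
Act: exchanger.re[v: 58; u_from: oz; u_to: kg]
Obs: 1315417873/800000000
Act: filer.jot[p: /fadu/grebrofl; c: bridifond]
Obs: overwrote


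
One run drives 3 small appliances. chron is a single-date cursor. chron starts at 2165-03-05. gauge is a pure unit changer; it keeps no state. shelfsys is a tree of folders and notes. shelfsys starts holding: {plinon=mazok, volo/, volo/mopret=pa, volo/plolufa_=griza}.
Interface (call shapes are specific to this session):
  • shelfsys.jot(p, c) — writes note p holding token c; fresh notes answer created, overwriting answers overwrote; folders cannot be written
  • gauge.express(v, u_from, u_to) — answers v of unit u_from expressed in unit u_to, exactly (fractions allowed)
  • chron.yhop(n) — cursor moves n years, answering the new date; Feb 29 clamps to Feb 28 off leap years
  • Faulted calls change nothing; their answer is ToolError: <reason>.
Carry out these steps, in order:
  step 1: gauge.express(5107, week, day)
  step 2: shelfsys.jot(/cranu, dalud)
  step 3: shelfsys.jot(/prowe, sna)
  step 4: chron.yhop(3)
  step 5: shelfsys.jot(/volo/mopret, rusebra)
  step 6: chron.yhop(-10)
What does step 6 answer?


→ express(v='5107', u_from='week', u_to='day')
← 35749
→ jot(p='/cranu', c='dalud')
← created
→ jot(p='/prowe', c='sna')
← created
→ yhop(n='3')
← 2168-03-05
→ jot(p='/volo/mopret', c='rusebra')
← overwrote
→ yhop(n='-10')
← 2158-03-05

Answer: 2158-03-05


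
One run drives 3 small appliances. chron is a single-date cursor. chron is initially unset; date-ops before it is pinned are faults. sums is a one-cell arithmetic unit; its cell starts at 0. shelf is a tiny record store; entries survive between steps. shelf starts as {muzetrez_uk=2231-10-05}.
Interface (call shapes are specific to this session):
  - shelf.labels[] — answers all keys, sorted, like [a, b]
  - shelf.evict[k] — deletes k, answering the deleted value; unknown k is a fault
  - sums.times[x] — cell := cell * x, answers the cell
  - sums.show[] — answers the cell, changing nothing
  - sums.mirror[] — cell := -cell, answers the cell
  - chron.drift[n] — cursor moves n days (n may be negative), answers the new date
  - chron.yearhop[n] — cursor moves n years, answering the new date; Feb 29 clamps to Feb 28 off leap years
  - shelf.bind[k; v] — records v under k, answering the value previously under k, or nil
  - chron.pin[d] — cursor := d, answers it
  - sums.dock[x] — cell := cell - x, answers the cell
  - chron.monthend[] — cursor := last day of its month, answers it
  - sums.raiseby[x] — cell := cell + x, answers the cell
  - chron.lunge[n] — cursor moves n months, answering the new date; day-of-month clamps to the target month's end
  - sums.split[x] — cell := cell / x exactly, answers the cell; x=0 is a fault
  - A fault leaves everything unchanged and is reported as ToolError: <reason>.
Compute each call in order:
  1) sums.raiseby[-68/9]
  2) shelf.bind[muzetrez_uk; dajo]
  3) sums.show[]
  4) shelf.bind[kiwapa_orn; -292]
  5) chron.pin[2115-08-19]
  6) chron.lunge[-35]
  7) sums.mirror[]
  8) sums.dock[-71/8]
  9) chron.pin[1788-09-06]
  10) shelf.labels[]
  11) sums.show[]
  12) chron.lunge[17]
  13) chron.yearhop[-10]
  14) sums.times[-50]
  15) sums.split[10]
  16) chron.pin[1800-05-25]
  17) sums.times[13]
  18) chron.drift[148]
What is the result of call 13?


Answer: 1780-02-06

Derivation:
// sums.raiseby(x='-68/9') == -68/9
// shelf.bind(k='muzetrez_uk', v='dajo') == 2231-10-05
// sums.show() == -68/9
// shelf.bind(k='kiwapa_orn', v='-292') == nil
// chron.pin(d='2115-08-19') == 2115-08-19
// chron.lunge(n='-35') == 2112-09-19
// sums.mirror() == 68/9
// sums.dock(x='-71/8') == 1183/72
// chron.pin(d='1788-09-06') == 1788-09-06
// shelf.labels() == [kiwapa_orn, muzetrez_uk]
// sums.show() == 1183/72
// chron.lunge(n='17') == 1790-02-06
// chron.yearhop(n='-10') == 1780-02-06
// sums.times(x='-50') == -29575/36
// sums.split(x='10') == -5915/72
// chron.pin(d='1800-05-25') == 1800-05-25
// sums.times(x='13') == -76895/72
// chron.drift(n='148') == 1800-10-20


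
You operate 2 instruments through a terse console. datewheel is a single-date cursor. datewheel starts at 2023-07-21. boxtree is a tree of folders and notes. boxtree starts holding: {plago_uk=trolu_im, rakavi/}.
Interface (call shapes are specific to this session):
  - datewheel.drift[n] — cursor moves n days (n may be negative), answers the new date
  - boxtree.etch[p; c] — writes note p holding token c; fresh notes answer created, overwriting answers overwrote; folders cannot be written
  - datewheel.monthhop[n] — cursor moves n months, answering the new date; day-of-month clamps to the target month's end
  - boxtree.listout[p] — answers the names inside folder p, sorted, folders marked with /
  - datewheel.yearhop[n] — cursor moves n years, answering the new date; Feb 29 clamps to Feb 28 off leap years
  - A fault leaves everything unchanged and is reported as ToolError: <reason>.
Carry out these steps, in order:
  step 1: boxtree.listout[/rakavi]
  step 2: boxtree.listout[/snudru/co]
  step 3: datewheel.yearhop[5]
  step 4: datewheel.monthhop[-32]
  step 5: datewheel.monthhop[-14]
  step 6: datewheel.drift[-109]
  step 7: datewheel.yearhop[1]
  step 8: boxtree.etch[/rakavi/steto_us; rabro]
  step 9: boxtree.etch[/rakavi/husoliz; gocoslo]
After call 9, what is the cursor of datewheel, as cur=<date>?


Answer: cur=2025-06-04

Derivation:
·→ listout(p: /rakavi)
·← []
·→ listout(p: /snudru/co)
·← ToolError: not found
·→ yearhop(n: 5)
·← 2028-07-21
·→ monthhop(n: -32)
·← 2025-11-21
·→ monthhop(n: -14)
·← 2024-09-21
·→ drift(n: -109)
·← 2024-06-04
·→ yearhop(n: 1)
·← 2025-06-04
·→ etch(p: /rakavi/steto_us, c: rabro)
·← created
·→ etch(p: /rakavi/husoliz, c: gocoslo)
·← created


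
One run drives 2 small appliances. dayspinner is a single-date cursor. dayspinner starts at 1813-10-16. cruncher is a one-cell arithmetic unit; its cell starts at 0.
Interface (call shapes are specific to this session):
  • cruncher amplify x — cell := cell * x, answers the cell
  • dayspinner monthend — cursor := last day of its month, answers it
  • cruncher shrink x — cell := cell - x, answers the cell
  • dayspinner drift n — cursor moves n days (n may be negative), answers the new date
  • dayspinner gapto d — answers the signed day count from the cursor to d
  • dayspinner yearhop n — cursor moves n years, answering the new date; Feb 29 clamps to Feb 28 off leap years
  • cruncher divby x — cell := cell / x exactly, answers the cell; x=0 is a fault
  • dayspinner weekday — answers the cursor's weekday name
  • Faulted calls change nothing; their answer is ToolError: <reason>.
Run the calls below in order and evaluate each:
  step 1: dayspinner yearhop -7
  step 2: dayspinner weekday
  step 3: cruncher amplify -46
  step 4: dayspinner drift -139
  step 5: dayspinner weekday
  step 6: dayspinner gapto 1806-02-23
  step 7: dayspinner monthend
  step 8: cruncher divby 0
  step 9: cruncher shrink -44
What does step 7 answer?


Answer: 1806-05-31

Derivation:
Act: dayspinner yearhop[n=-7]
Obs: 1806-10-16
Act: dayspinner weekday[]
Obs: Thursday
Act: cruncher amplify[x=-46]
Obs: 0
Act: dayspinner drift[n=-139]
Obs: 1806-05-30
Act: dayspinner weekday[]
Obs: Friday
Act: dayspinner gapto[d=1806-02-23]
Obs: -96
Act: dayspinner monthend[]
Obs: 1806-05-31
Act: cruncher divby[x=0]
Obs: ToolError: division by zero
Act: cruncher shrink[x=-44]
Obs: 44


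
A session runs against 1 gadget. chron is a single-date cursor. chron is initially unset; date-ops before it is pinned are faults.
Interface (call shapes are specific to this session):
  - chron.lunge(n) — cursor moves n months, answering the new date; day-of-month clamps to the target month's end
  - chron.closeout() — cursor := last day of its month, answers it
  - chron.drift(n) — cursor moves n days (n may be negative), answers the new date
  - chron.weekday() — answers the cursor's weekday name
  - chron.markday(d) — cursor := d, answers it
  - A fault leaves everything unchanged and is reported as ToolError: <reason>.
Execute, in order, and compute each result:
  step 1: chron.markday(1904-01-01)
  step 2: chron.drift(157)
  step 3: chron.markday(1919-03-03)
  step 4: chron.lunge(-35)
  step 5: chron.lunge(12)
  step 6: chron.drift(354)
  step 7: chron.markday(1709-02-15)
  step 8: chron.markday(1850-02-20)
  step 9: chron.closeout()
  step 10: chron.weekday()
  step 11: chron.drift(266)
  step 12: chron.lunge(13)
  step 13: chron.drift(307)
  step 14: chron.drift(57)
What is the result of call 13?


Invoking chron.markday on d→1904-01-01, — result: 1904-01-01.
I try chron.drift on n→157, giving 1904-06-06.
Using chron.markday on d→1919-03-03, — result: 1919-03-03.
I run chron.lunge on n→-35, and get 1916-04-03.
Using chron.lunge on n→12, and observe 1917-04-03.
Now I run chron.drift on n→354, and see 1918-03-23.
I invoke chron.markday on d→1709-02-15, and see 1709-02-15.
Now I run chron.markday on d→1850-02-20, giving 1850-02-20.
Then chron.closeout, and get 1850-02-28.
I call chron.weekday, and see Thursday.
I invoke chron.drift on n→266, and observe 1850-11-21.
Invoking chron.lunge on n→13, giving 1851-12-21.
I call chron.drift on n→307, giving 1852-10-23.
Next I call chron.drift on n→57, — result: 1852-12-19.

Answer: 1852-10-23


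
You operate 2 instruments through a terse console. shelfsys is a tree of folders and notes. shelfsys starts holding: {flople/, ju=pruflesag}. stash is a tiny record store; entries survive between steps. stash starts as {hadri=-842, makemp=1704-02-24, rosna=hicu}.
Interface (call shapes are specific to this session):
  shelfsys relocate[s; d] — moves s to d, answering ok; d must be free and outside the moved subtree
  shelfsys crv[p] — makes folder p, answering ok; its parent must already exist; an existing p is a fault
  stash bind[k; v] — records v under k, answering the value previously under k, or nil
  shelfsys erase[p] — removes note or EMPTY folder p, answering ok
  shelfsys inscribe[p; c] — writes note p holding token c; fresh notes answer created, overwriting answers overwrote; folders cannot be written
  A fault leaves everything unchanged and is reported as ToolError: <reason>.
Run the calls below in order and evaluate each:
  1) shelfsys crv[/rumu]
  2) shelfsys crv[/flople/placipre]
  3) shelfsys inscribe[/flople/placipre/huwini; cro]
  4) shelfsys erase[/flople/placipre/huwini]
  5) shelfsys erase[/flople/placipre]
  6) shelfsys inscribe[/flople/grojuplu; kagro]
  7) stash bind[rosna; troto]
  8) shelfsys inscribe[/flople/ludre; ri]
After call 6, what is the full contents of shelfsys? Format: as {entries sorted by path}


>> shelfsys crv(p: /rumu)
<< ok
>> shelfsys crv(p: /flople/placipre)
<< ok
>> shelfsys inscribe(p: /flople/placipre/huwini, c: cro)
<< created
>> shelfsys erase(p: /flople/placipre/huwini)
<< ok
>> shelfsys erase(p: /flople/placipre)
<< ok
>> shelfsys inscribe(p: /flople/grojuplu, c: kagro)
<< created
>> stash bind(k: rosna, v: troto)
<< hicu
>> shelfsys inscribe(p: /flople/ludre, c: ri)
<< created

Answer: {flople/, flople/grojuplu=kagro, ju=pruflesag, rumu/}


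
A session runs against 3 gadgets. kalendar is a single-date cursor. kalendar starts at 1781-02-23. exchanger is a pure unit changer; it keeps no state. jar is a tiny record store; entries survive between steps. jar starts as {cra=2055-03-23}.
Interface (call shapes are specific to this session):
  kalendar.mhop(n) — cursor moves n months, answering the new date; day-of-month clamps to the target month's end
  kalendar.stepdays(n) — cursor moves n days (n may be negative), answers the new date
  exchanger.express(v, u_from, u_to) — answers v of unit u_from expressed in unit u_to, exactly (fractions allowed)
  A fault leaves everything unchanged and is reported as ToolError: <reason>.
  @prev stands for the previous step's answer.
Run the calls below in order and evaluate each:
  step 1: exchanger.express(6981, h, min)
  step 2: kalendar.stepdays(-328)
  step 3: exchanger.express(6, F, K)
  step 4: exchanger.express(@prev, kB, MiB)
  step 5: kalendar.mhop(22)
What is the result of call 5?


CALL exchanger.express[6981; h; min]
RET  418860
CALL kalendar.stepdays[-328]
RET  1780-04-01
CALL exchanger.express[6; F; K]
RET  46567/180
CALL exchanger.express[@prev; kB; MiB]
RET  1164175/4718592
CALL kalendar.mhop[22]
RET  1782-02-01

Answer: 1782-02-01


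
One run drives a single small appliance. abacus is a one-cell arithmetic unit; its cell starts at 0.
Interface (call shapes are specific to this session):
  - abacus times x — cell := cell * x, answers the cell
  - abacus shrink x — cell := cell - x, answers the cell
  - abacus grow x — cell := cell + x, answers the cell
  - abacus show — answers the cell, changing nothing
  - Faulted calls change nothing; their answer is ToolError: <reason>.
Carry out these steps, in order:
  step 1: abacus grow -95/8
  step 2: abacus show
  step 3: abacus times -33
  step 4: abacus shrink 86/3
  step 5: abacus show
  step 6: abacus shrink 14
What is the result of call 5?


Step: abacus grow[x→-95/8]
Result: -95/8
Step: abacus show[]
Result: -95/8
Step: abacus times[x→-33]
Result: 3135/8
Step: abacus shrink[x→86/3]
Result: 8717/24
Step: abacus show[]
Result: 8717/24
Step: abacus shrink[x→14]
Result: 8381/24

Answer: 8717/24


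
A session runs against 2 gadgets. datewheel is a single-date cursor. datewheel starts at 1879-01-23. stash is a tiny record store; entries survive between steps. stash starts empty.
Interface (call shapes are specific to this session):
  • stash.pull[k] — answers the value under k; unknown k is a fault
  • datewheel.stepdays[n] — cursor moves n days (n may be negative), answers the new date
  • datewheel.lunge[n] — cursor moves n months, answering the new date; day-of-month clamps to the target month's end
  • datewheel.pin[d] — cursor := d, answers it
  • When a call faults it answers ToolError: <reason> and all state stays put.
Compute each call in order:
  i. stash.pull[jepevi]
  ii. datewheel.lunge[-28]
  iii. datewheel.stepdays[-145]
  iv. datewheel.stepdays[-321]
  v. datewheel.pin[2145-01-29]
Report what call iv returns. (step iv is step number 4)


I try stash.pull on k: jepevi: ToolError: no such key jepevi.
Using datewheel.lunge on n: -28, and see 1876-09-23.
Calling datewheel.stepdays on n: -145, — result: 1876-05-01.
Using datewheel.stepdays on n: -321, which returns 1875-06-15.
I invoke datewheel.pin on d: 2145-01-29, giving 2145-01-29.

Answer: 1875-06-15


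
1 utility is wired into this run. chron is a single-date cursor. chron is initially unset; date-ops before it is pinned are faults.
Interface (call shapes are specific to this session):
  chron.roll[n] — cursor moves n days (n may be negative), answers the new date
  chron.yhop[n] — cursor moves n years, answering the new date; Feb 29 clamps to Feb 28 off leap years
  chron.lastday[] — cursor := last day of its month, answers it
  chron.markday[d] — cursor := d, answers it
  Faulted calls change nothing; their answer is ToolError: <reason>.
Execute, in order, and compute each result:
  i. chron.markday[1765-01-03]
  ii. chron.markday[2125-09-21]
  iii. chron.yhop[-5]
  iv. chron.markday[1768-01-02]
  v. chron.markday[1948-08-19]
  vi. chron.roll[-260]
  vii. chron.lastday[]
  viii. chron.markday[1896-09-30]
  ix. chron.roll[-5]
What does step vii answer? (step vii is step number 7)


==> chron.markday(d=1765-01-03)
<== 1765-01-03
==> chron.markday(d=2125-09-21)
<== 2125-09-21
==> chron.yhop(n=-5)
<== 2120-09-21
==> chron.markday(d=1768-01-02)
<== 1768-01-02
==> chron.markday(d=1948-08-19)
<== 1948-08-19
==> chron.roll(n=-260)
<== 1947-12-03
==> chron.lastday()
<== 1947-12-31
==> chron.markday(d=1896-09-30)
<== 1896-09-30
==> chron.roll(n=-5)
<== 1896-09-25

Answer: 1947-12-31


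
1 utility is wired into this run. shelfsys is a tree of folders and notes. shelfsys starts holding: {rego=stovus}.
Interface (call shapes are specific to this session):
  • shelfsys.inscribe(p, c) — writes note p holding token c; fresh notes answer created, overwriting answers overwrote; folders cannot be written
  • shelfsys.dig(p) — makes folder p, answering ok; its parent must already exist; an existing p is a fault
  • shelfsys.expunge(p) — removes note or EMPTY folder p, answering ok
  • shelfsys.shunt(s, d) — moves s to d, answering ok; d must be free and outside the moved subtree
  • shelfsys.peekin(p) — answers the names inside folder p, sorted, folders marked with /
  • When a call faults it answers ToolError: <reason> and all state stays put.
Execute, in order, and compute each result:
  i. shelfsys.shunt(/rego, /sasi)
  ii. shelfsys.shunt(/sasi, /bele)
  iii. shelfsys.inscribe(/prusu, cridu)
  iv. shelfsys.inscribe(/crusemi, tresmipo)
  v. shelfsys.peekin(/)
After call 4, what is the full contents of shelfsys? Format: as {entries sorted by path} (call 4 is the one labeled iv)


Answer: {bele=stovus, crusemi=tresmipo, prusu=cridu}

Derivation:
! 1. shelfsys.shunt(s=/rego, d=/sasi) ~> ok
! 2. shelfsys.shunt(s=/sasi, d=/bele) ~> ok
! 3. shelfsys.inscribe(p=/prusu, c=cridu) ~> created
! 4. shelfsys.inscribe(p=/crusemi, c=tresmipo) ~> created
! 5. shelfsys.peekin(p=/) ~> [bele, crusemi, prusu]


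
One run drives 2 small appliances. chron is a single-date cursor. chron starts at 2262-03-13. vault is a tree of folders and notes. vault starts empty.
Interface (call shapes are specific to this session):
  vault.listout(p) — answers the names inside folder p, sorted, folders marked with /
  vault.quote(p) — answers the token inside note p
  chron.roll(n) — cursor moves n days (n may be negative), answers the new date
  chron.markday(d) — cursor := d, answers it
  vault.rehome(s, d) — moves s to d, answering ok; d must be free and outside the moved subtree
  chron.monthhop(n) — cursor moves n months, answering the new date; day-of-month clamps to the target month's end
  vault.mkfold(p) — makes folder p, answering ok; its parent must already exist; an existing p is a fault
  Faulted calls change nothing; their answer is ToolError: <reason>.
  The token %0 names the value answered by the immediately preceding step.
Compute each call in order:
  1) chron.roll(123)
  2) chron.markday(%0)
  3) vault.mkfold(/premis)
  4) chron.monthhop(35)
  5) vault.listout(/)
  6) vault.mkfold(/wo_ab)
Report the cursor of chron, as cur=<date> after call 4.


-> chron.roll(123)
<- 2262-07-14
-> chron.markday(%0)
<- 2262-07-14
-> vault.mkfold(/premis)
<- ok
-> chron.monthhop(35)
<- 2265-06-14
-> vault.listout(/)
<- [premis/]
-> vault.mkfold(/wo_ab)
<- ok

Answer: cur=2265-06-14


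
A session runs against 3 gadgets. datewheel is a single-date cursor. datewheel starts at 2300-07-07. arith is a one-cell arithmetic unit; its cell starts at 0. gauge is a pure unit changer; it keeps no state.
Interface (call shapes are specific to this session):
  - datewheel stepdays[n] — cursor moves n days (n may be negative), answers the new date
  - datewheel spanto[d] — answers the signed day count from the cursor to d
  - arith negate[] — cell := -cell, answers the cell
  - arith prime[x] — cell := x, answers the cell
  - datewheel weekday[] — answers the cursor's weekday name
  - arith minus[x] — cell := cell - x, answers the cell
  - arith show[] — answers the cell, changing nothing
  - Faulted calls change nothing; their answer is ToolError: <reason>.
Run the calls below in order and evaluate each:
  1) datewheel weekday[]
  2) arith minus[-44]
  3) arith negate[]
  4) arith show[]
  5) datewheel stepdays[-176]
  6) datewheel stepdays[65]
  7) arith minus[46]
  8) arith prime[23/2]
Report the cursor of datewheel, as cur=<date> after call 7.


-> datewheel weekday()
<- Saturday
-> arith minus(x='-44')
<- 44
-> arith negate()
<- -44
-> arith show()
<- -44
-> datewheel stepdays(n='-176')
<- 2300-01-12
-> datewheel stepdays(n='65')
<- 2300-03-18
-> arith minus(x='46')
<- -90
-> arith prime(x='23/2')
<- 23/2

Answer: cur=2300-03-18


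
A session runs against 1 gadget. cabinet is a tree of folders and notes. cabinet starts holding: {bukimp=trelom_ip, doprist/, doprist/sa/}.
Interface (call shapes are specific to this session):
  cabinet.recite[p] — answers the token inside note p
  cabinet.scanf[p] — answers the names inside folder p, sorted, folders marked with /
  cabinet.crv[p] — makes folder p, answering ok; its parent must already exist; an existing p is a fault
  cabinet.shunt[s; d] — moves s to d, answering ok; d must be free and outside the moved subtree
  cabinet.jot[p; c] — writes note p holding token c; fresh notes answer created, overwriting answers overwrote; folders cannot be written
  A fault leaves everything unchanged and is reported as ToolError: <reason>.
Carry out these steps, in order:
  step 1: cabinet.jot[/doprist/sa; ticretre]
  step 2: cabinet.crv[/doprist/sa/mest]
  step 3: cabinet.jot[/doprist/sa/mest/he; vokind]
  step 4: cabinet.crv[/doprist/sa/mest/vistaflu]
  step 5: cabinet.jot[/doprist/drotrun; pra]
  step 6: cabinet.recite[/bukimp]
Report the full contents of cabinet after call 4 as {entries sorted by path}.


% cabinet.jot /doprist/sa ticretre
  ToolError: is a directory
% cabinet.crv /doprist/sa/mest
  ok
% cabinet.jot /doprist/sa/mest/he vokind
  created
% cabinet.crv /doprist/sa/mest/vistaflu
  ok
% cabinet.jot /doprist/drotrun pra
  created
% cabinet.recite /bukimp
  trelom_ip

Answer: {bukimp=trelom_ip, doprist/, doprist/sa/, doprist/sa/mest/, doprist/sa/mest/he=vokind, doprist/sa/mest/vistaflu/}


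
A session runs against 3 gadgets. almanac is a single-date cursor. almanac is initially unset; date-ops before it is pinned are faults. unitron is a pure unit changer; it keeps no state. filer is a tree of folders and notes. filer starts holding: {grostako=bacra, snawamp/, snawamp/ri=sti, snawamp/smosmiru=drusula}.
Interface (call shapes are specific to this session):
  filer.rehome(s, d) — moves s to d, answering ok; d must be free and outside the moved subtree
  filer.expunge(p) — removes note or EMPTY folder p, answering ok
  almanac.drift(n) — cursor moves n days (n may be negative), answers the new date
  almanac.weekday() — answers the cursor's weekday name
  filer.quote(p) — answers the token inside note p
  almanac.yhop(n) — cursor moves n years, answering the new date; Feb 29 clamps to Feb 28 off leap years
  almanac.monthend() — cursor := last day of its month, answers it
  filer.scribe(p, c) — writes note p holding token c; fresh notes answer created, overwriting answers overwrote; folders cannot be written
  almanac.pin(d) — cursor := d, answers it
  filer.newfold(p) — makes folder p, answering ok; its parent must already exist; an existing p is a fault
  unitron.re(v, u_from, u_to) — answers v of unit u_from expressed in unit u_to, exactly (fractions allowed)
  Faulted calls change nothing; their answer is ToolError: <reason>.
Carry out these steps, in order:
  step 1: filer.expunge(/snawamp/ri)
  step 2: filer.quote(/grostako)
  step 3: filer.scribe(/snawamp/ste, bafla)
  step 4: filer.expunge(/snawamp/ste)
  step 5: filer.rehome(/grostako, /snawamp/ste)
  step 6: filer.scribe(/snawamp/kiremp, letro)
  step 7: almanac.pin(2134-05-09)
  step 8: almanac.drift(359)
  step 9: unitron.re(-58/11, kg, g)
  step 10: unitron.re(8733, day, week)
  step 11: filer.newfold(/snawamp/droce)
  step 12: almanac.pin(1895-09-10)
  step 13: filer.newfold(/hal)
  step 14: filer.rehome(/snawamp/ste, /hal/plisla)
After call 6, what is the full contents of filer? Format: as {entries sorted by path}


Answer: {snawamp/, snawamp/kiremp=letro, snawamp/smosmiru=drusula, snawamp/ste=bacra}

Derivation:
·→ filer.expunge(p='/snawamp/ri')
·← ok
·→ filer.quote(p='/grostako')
·← bacra
·→ filer.scribe(p='/snawamp/ste', c='bafla')
·← created
·→ filer.expunge(p='/snawamp/ste')
·← ok
·→ filer.rehome(s='/grostako', d='/snawamp/ste')
·← ok
·→ filer.scribe(p='/snawamp/kiremp', c='letro')
·← created
·→ almanac.pin(d='2134-05-09')
·← 2134-05-09
·→ almanac.drift(n='359')
·← 2135-05-03
·→ unitron.re(v='-58/11', u_from='kg', u_to='g')
·← -58000/11
·→ unitron.re(v='8733', u_from='day', u_to='week')
·← 8733/7
·→ filer.newfold(p='/snawamp/droce')
·← ok
·→ almanac.pin(d='1895-09-10')
·← 1895-09-10
·→ filer.newfold(p='/hal')
·← ok
·→ filer.rehome(s='/snawamp/ste', d='/hal/plisla')
·← ok


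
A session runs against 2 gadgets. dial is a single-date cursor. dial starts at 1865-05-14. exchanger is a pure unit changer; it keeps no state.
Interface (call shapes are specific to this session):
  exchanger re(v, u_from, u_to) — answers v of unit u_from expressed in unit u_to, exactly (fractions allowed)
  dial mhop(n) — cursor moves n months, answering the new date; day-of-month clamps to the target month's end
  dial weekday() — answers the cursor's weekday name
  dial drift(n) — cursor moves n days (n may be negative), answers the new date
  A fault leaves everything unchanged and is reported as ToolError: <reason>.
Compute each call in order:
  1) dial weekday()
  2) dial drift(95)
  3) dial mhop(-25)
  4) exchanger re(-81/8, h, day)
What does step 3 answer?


Answer: 1863-07-17

Derivation:
CALL dial weekday[]
RET  Sunday
CALL dial drift[n: 95]
RET  1865-08-17
CALL dial mhop[n: -25]
RET  1863-07-17
CALL exchanger re[v: -81/8; u_from: h; u_to: day]
RET  -27/64


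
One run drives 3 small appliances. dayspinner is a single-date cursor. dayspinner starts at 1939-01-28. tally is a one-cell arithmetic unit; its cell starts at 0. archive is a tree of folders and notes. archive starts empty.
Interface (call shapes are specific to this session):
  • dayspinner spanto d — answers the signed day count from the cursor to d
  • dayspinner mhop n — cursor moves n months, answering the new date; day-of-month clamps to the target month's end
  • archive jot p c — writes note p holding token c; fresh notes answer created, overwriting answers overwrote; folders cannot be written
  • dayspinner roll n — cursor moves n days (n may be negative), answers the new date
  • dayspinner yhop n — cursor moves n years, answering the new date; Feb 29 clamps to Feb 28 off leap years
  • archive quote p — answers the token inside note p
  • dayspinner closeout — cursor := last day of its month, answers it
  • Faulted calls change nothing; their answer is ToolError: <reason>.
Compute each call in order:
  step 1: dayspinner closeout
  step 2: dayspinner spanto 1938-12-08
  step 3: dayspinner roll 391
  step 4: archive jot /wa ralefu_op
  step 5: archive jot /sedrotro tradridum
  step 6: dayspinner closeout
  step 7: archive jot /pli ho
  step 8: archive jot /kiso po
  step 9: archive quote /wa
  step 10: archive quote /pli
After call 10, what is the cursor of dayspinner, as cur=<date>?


% dayspinner closeout() : 1939-01-31
% dayspinner spanto(d='1938-12-08') : -54
% dayspinner roll(n='391') : 1940-02-26
% archive jot(p='/wa', c='ralefu_op') : created
% archive jot(p='/sedrotro', c='tradridum') : created
% dayspinner closeout() : 1940-02-29
% archive jot(p='/pli', c='ho') : created
% archive jot(p='/kiso', c='po') : created
% archive quote(p='/wa') : ralefu_op
% archive quote(p='/pli') : ho

Answer: cur=1940-02-29


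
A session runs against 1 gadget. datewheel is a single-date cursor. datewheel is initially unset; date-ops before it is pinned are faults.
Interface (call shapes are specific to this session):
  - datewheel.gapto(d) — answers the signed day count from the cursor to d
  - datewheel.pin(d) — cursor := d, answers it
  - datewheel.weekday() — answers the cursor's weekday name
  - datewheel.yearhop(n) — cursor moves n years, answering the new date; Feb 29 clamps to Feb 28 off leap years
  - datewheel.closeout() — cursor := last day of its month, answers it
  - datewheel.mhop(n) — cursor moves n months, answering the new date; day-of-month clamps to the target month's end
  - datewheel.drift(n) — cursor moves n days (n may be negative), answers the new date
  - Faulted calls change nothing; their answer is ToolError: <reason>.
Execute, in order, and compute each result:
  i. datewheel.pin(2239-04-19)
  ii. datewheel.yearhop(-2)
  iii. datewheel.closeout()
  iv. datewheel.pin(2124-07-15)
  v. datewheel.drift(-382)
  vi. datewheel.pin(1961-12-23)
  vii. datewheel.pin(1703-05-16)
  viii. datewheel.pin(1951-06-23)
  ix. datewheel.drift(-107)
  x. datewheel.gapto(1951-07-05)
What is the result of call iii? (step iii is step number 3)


// 1. datewheel.pin(d→2239-04-19) ~> 2239-04-19
// 2. datewheel.yearhop(n→-2) ~> 2237-04-19
// 3. datewheel.closeout() ~> 2237-04-30
// 4. datewheel.pin(d→2124-07-15) ~> 2124-07-15
// 5. datewheel.drift(n→-382) ~> 2123-06-29
// 6. datewheel.pin(d→1961-12-23) ~> 1961-12-23
// 7. datewheel.pin(d→1703-05-16) ~> 1703-05-16
// 8. datewheel.pin(d→1951-06-23) ~> 1951-06-23
// 9. datewheel.drift(n→-107) ~> 1951-03-08
// 10. datewheel.gapto(d→1951-07-05) ~> 119

Answer: 2237-04-30


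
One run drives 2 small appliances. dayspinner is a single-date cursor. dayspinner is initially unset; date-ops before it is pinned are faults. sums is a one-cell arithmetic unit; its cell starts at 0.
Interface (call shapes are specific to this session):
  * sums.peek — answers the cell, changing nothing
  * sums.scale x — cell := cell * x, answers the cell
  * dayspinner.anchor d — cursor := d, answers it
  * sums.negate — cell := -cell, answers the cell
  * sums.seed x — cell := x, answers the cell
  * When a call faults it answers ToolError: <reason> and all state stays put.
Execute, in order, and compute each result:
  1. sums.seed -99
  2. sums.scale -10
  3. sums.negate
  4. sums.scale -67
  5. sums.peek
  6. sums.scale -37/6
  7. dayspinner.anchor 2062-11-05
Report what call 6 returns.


Answer: -409035

Derivation:
CALL sums.seed[x: -99]
RET  -99
CALL sums.scale[x: -10]
RET  990
CALL sums.negate[]
RET  -990
CALL sums.scale[x: -67]
RET  66330
CALL sums.peek[]
RET  66330
CALL sums.scale[x: -37/6]
RET  -409035
CALL dayspinner.anchor[d: 2062-11-05]
RET  2062-11-05


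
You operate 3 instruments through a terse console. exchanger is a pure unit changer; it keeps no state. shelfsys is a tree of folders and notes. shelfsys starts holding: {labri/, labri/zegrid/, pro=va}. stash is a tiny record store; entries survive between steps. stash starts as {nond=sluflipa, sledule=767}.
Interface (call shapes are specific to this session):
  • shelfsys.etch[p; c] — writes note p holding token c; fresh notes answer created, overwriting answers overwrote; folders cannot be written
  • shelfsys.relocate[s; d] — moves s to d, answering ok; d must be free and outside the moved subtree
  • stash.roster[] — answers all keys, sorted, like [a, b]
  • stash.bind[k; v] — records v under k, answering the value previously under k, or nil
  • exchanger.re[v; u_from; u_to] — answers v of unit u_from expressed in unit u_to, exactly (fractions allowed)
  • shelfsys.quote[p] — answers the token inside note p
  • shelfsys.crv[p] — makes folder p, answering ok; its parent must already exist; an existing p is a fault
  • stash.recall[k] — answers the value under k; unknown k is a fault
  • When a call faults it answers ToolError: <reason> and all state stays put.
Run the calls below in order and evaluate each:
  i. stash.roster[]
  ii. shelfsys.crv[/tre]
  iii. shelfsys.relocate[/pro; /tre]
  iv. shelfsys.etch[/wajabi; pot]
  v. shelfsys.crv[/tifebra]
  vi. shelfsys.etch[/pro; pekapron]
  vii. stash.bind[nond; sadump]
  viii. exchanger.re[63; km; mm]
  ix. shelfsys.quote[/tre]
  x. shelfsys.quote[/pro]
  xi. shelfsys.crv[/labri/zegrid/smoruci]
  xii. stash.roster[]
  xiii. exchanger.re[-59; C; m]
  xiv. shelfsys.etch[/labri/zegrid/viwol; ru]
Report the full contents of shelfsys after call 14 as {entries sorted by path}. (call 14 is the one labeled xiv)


% stash.roster
  [nond, sledule]
% shelfsys.crv p→/tre
  ok
% shelfsys.relocate s→/pro d→/tre
  ToolError: exists
% shelfsys.etch p→/wajabi c→pot
  created
% shelfsys.crv p→/tifebra
  ok
% shelfsys.etch p→/pro c→pekapron
  overwrote
% stash.bind k→nond v→sadump
  sluflipa
% exchanger.re v→63 u_from→km u_to→mm
  63000000
% shelfsys.quote p→/tre
  ToolError: is a directory
% shelfsys.quote p→/pro
  pekapron
% shelfsys.crv p→/labri/zegrid/smoruci
  ok
% stash.roster
  [nond, sledule]
% exchanger.re v→-59 u_from→C u_to→m
  ToolError: incompatible units
% shelfsys.etch p→/labri/zegrid/viwol c→ru
  created

Answer: {labri/, labri/zegrid/, labri/zegrid/smoruci/, labri/zegrid/viwol=ru, pro=pekapron, tifebra/, tre/, wajabi=pot}


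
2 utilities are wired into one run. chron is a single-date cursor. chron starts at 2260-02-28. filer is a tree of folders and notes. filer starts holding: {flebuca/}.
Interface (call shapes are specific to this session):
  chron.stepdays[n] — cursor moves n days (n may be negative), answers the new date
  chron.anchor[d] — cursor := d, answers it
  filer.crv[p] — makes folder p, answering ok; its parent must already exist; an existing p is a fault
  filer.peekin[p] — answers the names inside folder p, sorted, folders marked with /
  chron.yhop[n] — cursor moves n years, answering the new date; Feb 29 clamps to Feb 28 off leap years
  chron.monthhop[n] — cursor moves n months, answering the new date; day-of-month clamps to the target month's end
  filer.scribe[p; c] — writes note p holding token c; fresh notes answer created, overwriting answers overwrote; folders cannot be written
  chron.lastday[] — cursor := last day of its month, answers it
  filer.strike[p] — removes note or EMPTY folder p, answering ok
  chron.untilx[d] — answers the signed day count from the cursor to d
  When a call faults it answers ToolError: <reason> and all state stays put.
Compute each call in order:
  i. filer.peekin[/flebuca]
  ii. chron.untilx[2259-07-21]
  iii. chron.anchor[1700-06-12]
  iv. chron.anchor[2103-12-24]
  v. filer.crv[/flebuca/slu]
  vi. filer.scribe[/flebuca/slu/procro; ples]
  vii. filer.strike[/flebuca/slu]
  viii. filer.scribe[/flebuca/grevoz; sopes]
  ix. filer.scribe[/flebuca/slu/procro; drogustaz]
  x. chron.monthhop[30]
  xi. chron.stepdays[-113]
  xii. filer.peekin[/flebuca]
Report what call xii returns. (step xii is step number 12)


[in] filer.peekin p→/flebuca
= []
[in] chron.untilx d→2259-07-21
= -222
[in] chron.anchor d→1700-06-12
= 1700-06-12
[in] chron.anchor d→2103-12-24
= 2103-12-24
[in] filer.crv p→/flebuca/slu
= ok
[in] filer.scribe p→/flebuca/slu/procro c→ples
= created
[in] filer.strike p→/flebuca/slu
= ToolError: not empty
[in] filer.scribe p→/flebuca/grevoz c→sopes
= created
[in] filer.scribe p→/flebuca/slu/procro c→drogustaz
= overwrote
[in] chron.monthhop n→30
= 2106-06-24
[in] chron.stepdays n→-113
= 2106-03-03
[in] filer.peekin p→/flebuca
= [grevoz, slu/]

Answer: [grevoz, slu/]


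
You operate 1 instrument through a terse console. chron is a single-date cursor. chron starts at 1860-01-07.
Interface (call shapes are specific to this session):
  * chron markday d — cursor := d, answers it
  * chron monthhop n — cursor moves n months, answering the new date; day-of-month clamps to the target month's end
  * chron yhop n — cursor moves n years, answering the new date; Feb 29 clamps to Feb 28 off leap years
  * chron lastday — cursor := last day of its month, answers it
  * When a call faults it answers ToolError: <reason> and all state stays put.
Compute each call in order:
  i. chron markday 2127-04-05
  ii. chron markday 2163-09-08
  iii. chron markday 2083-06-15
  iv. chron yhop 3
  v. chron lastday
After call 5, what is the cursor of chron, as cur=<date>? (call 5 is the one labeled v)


Answer: cur=2086-06-30

Derivation:
# chron markday(d: 2127-04-05) : 2127-04-05
# chron markday(d: 2163-09-08) : 2163-09-08
# chron markday(d: 2083-06-15) : 2083-06-15
# chron yhop(n: 3) : 2086-06-15
# chron lastday() : 2086-06-30


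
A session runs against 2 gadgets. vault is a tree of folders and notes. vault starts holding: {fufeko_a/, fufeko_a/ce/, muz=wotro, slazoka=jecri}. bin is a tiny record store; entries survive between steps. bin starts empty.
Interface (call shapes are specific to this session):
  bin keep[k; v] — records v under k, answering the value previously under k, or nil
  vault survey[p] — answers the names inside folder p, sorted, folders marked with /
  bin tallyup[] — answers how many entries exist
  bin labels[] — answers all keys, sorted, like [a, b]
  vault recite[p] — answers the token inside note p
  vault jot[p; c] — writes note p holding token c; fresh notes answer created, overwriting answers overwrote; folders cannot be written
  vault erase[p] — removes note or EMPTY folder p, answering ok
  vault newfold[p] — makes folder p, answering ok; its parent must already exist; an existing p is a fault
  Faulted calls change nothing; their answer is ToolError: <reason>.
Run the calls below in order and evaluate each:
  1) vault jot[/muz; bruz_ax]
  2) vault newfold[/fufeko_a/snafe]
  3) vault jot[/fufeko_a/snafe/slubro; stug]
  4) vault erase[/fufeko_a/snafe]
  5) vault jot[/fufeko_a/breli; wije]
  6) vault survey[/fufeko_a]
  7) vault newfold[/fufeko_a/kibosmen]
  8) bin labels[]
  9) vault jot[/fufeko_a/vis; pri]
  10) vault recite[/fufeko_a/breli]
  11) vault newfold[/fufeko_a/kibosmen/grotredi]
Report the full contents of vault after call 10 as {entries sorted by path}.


Then vault jot on p→/muz, c→bruz_ax, and get overwrote.
I invoke vault newfold on p→/fufeko_a/snafe, giving ok.
Next I call vault jot on p→/fufeko_a/snafe/slubro, c→stug, and see created.
I invoke vault erase on p→/fufeko_a/snafe, and see ToolError: not empty.
I run vault jot on p→/fufeko_a/breli, c→wije, and observe created.
I run vault survey on p→/fufeko_a, → [breli, ce/, snafe/].
Then vault newfold on p→/fufeko_a/kibosmen, giving ok.
Next I call bin labels: [].
I try vault jot on p→/fufeko_a/vis, c→pri, which returns created.
I call vault recite on p→/fufeko_a/breli, and see wije.
Using vault newfold on p→/fufeko_a/kibosmen/grotredi, and see ok.

Answer: {fufeko_a/, fufeko_a/breli=wije, fufeko_a/ce/, fufeko_a/kibosmen/, fufeko_a/snafe/, fufeko_a/snafe/slubro=stug, fufeko_a/vis=pri, muz=bruz_ax, slazoka=jecri}
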